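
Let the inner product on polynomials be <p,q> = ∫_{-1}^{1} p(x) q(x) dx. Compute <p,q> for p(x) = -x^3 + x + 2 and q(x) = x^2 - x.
<p,q> = 16/15

Expand the product: p(x)·q(x) = -x^5 + x^4 + x^3 + x^2 - 2*x.
∫_{-1}^{1} of each monomial x^k gives [2/(k+1) if k even, 0 if k odd]. Integrating term-by-term (or equivalently evaluating the antiderivative F(x) = -x^6/6 + x^5/5 + x^4/4 + x^3/3 - x^2 at the endpoints):
  F(1) − F(−1) = -23/60 − (-29/20) = 16/15.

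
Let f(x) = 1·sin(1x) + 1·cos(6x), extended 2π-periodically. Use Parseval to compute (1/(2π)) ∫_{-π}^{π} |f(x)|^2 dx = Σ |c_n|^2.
Σ |c_n|^2 = 1

Expand |f|^2 and use orthogonality of {sin(nx), cos(mx)} on [-π, π]:
  ∫_{-π}^{π} sin(nx)^2 dx = π, ∫ cos(mx)^2 dx = π, and cross terms integrate to 0.
So ∫_{-π}^{π} f(x)^2 dx = 1^2 · π + 1^2 · π = (1 + 1)π.
Divide by 2π: (1 + 1)/2 = 1.
By Parseval, this equals Σ |c_n|^2.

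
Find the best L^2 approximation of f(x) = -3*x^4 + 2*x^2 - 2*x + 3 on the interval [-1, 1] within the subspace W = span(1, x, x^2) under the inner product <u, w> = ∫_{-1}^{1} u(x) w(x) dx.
g(x) = -4*x^2/7 - 2*x + 114/35

The best approximation g ∈ W is the orthogonal projection of f onto W. Writing g = a_0 + a_1 x + a_2 x^2, the coefficients solve the normal equations G · a = b where
  G_{ij} = <φ_i, φ_j> and b_i = <f, φ_i>, with φ_0 = 1, φ_1 = x, φ_2 = x^2.
G =
  [2, 0, 2/3]
  [0, 2/3, 0]
  [2/3, 0, 2/5],
b = (92/15, -4/3, 68/35).
Solving gives a_0 = 114/35, a_1 = -2, a_2 = -4/7, so
  g(x) = -4*x^2/7 - 2*x + 114/35.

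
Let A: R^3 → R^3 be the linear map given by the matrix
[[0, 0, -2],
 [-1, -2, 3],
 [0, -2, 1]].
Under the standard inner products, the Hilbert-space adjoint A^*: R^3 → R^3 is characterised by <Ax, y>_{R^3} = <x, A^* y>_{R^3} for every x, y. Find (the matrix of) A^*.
A^* = A^T =
[[0, -1, 0],
 [0, -2, -2],
 [-2, 3, 1]]

For real matrices with standard dot products, the defining identity <Ax, y> = <x, A^* y> gives (Ax)^T y = x^T (A^*) y, i.e. x^T A^T y = x^T (A^*) y. Since this holds for all x, y, we must have A^* = A^T. Therefore
A^* =
[[0, -1, 0],
 [0, -2, -2],
 [-2, 3, 1]].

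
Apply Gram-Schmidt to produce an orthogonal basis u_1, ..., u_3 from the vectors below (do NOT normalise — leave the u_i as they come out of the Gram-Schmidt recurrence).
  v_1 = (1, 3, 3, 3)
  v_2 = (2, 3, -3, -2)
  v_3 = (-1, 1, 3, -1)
Orthogonal basis:
  u_1 = (1, 3, 3, 3)
  u_2 = (15/7, 24/7, -18/7, -11/7)
  u_3 = (-78/89, 71/89, 147/89, -192/89)

Apply the Gram-Schmidt recurrence
  u_1 = v_1
  u_i = v_i − Σ_{j<i} ((v_i · u_j) / (u_j · u_j)) · u_j.

Step by step this gives:
  u_1 = (1, 3, 3, 3)
  u_2 = (15/7, 24/7, -18/7, -11/7)
  u_3 = (-78/89, 71/89, 147/89, -192/89)

Orthogonality check:
  u_2 · u_1 = 0 (should be 0)
  u_3 · u_1 = 0 (should be 0)
  u_3 · u_2 = 0 (should be 0)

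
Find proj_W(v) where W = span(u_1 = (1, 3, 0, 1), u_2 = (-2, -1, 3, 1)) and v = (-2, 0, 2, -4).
proj_W(v) = (-150/149, -240/149, 126/149, -24/149)

Set up U = [u_1 | ... | u_2] ∈ R^(4×2). The projector onto W = col(U) is P = U (U^T U)^(-1) U^T.
Compute U^T U =
  [11, -4]
  [-4, 15],
and U^T v = (-6, 6).
Solve U^T U · c = U^T v for the coefficients: c = (-66/149, 42/149). The projection is proj_W(v) = U c.
Check: (v - proj_W(v)) · u_1 = 0  (should be 0).
Check: (v - proj_W(v)) · u_2 = 0  (should be 0).
Result: proj_W(v) = (-150/149, -240/149, 126/149, -24/149).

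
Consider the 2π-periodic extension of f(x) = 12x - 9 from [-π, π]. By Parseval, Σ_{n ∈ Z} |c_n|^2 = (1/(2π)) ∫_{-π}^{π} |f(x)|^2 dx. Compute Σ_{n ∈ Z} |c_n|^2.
Σ |c_n|^2 = 48π^2 + 81

Expand and integrate term by term over [-π, π]:
  ∫ (12x)^2 dx = 144·(2π^3/3); ∫ 2·12·(-9)·x dx = 0 (odd integrand); ∫ (-9)^2 dx = 81·2π.
So (1/(2π)) ∫_{-π}^{π} (12x - 9)^2 dx = 144π^2/3 + 81 = 48π^2 + 81.
Parseval ⇒ Σ |c_n|^2 = 48π^2 + 81.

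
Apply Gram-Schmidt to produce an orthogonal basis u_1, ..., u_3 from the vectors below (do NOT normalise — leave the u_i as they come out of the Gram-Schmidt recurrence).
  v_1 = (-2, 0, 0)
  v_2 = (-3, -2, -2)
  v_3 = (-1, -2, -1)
Orthogonal basis:
  u_1 = (-2, 0, 0)
  u_2 = (0, -2, -2)
  u_3 = (0, -1/2, 1/2)

Apply the Gram-Schmidt recurrence
  u_1 = v_1
  u_i = v_i − Σ_{j<i} ((v_i · u_j) / (u_j · u_j)) · u_j.

Step by step this gives:
  u_1 = (-2, 0, 0)
  u_2 = (0, -2, -2)
  u_3 = (0, -1/2, 1/2)

Orthogonality check:
  u_2 · u_1 = 0 (should be 0)
  u_3 · u_1 = 0 (should be 0)
  u_3 · u_2 = 0 (should be 0)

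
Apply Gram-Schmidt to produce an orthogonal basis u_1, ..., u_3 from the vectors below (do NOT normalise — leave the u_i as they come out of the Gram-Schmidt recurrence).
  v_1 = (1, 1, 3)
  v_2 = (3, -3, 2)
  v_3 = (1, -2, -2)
Orthogonal basis:
  u_1 = (1, 1, 3)
  u_2 = (27/11, -39/11, 4/11)
  u_3 = (99/206, 63/206, -27/103)

Apply the Gram-Schmidt recurrence
  u_1 = v_1
  u_i = v_i − Σ_{j<i} ((v_i · u_j) / (u_j · u_j)) · u_j.

Step by step this gives:
  u_1 = (1, 1, 3)
  u_2 = (27/11, -39/11, 4/11)
  u_3 = (99/206, 63/206, -27/103)

Orthogonality check:
  u_2 · u_1 = 0 (should be 0)
  u_3 · u_1 = 0 (should be 0)
  u_3 · u_2 = 0 (should be 0)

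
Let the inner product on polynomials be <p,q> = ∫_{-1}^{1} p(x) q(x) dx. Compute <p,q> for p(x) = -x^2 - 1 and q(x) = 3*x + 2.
<p,q> = -16/3

Expand the product: p(x)·q(x) = -3*x^3 - 2*x^2 - 3*x - 2.
∫_{-1}^{1} of each monomial x^k gives [2/(k+1) if k even, 0 if k odd]. Integrating term-by-term (or equivalently evaluating the antiderivative F(x) = -3*x^4/4 - 2*x^3/3 - 3*x^2/2 - 2*x at the endpoints):
  F(1) − F(−1) = -59/12 − (5/12) = -16/3.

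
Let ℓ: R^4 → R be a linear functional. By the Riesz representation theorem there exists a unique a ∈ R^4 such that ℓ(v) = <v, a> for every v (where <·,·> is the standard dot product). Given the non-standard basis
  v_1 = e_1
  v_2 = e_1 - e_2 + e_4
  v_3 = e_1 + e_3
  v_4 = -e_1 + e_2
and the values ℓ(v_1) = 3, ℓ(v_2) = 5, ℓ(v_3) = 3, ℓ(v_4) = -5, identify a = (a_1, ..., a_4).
a = (3, -2, 0, 0)

Write a = (a_1, ..., a_4) in the standard basis. For each basis vector v_i, ℓ(v_i) = <v_i, a> is a linear equation in the a_j's. Collect the n equations into a matrix system V a = ℓ, where row i of V is v_i (expressed in the standard basis). Since V is invertible (lower-triangular with 1s on the diagonal, up to permutation), solve by back-substitution:
  V =
[[1, 0, 0, 0],
 [1, -1, 0, 1],
 [1, 0, 1, 0],
 [-1, 1, 0, 0]]
  V a = (3, 5, 3, -5)
Solving gives a = (3, -2, 0, 0).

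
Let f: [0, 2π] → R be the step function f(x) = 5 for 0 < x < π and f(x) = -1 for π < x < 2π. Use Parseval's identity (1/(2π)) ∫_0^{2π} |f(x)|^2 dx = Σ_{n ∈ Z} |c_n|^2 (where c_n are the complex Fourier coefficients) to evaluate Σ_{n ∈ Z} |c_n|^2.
Σ |c_n|^2 = 13

Parseval equates the L^2 energy of f (normalised by 1/(2π)) with the ℓ^2 sum of its Fourier coefficients: (1/(2π)) ∫_0^{2π} |f|^2 = Σ |c_n|^2.
Compute the left side: (1/(2π)) [∫_0^π 5^2 dx + ∫_π^{2π} (-1)^2 dx] = (1/(2π)) · (25π + 1π) = (25 + 1)/2 = 13.
So Σ_{n ∈ Z} |c_n|^2 = 13.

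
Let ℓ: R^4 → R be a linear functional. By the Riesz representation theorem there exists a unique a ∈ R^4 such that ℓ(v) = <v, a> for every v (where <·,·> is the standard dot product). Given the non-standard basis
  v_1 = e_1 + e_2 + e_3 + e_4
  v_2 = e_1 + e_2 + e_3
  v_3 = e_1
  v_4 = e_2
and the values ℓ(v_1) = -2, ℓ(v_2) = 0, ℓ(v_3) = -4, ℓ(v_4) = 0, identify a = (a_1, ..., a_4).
a = (-4, 0, 4, -2)

Write a = (a_1, ..., a_4) in the standard basis. For each basis vector v_i, ℓ(v_i) = <v_i, a> is a linear equation in the a_j's. Collect the n equations into a matrix system V a = ℓ, where row i of V is v_i (expressed in the standard basis). Since V is invertible (lower-triangular with 1s on the diagonal, up to permutation), solve by back-substitution:
  V =
[[1, 1, 1, 1],
 [1, 1, 1, 0],
 [1, 0, 0, 0],
 [0, 1, 0, 0]]
  V a = (-2, 0, -4, 0)
Solving gives a = (-4, 0, 4, -2).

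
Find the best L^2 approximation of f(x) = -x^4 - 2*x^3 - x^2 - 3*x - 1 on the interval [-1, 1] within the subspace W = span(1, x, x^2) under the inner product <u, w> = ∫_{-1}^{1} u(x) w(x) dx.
g(x) = -13*x^2/7 - 21*x/5 - 32/35

The best approximation g ∈ W is the orthogonal projection of f onto W. Writing g = a_0 + a_1 x + a_2 x^2, the coefficients solve the normal equations G · a = b where
  G_{ij} = <φ_i, φ_j> and b_i = <f, φ_i>, with φ_0 = 1, φ_1 = x, φ_2 = x^2.
G =
  [2, 0, 2/3]
  [0, 2/3, 0]
  [2/3, 0, 2/5],
b = (-46/15, -14/5, -142/105).
Solving gives a_0 = -32/35, a_1 = -21/5, a_2 = -13/7, so
  g(x) = -13*x^2/7 - 21*x/5 - 32/35.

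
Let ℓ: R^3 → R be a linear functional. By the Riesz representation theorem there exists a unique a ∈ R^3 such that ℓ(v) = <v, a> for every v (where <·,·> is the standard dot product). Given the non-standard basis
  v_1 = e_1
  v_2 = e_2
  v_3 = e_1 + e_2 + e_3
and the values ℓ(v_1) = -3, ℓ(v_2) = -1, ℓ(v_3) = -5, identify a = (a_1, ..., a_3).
a = (-3, -1, -1)

Write a = (a_1, ..., a_3) in the standard basis. For each basis vector v_i, ℓ(v_i) = <v_i, a> is a linear equation in the a_j's. Collect the n equations into a matrix system V a = ℓ, where row i of V is v_i (expressed in the standard basis). Since V is invertible (lower-triangular with 1s on the diagonal, up to permutation), solve by back-substitution:
  V =
[[1, 0, 0],
 [0, 1, 0],
 [1, 1, 1]]
  V a = (-3, -1, -5)
Solving gives a = (-3, -1, -1).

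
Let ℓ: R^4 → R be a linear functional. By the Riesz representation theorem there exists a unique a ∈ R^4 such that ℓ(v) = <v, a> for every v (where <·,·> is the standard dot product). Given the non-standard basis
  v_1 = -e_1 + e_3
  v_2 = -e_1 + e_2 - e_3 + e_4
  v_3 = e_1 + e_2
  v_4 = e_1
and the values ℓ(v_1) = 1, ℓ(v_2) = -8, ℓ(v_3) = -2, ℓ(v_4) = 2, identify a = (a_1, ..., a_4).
a = (2, -4, 3, 1)

Write a = (a_1, ..., a_4) in the standard basis. For each basis vector v_i, ℓ(v_i) = <v_i, a> is a linear equation in the a_j's. Collect the n equations into a matrix system V a = ℓ, where row i of V is v_i (expressed in the standard basis). Since V is invertible (lower-triangular with 1s on the diagonal, up to permutation), solve by back-substitution:
  V =
[[-1, 0, 1, 0],
 [-1, 1, -1, 1],
 [1, 1, 0, 0],
 [1, 0, 0, 0]]
  V a = (1, -8, -2, 2)
Solving gives a = (2, -4, 3, 1).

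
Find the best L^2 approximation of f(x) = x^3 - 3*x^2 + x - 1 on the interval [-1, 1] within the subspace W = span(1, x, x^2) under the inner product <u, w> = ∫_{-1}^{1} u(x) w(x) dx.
g(x) = -3*x^2 + 8*x/5 - 1

The best approximation g ∈ W is the orthogonal projection of f onto W. Writing g = a_0 + a_1 x + a_2 x^2, the coefficients solve the normal equations G · a = b where
  G_{ij} = <φ_i, φ_j> and b_i = <f, φ_i>, with φ_0 = 1, φ_1 = x, φ_2 = x^2.
G =
  [2, 0, 2/3]
  [0, 2/3, 0]
  [2/3, 0, 2/5],
b = (-4, 16/15, -28/15).
Solving gives a_0 = -1, a_1 = 8/5, a_2 = -3, so
  g(x) = -3*x^2 + 8*x/5 - 1.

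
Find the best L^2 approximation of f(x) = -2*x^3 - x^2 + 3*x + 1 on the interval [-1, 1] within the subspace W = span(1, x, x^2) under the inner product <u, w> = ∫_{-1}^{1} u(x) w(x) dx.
g(x) = -x^2 + 9*x/5 + 1

The best approximation g ∈ W is the orthogonal projection of f onto W. Writing g = a_0 + a_1 x + a_2 x^2, the coefficients solve the normal equations G · a = b where
  G_{ij} = <φ_i, φ_j> and b_i = <f, φ_i>, with φ_0 = 1, φ_1 = x, φ_2 = x^2.
G =
  [2, 0, 2/3]
  [0, 2/3, 0]
  [2/3, 0, 2/5],
b = (4/3, 6/5, 4/15).
Solving gives a_0 = 1, a_1 = 9/5, a_2 = -1, so
  g(x) = -x^2 + 9*x/5 + 1.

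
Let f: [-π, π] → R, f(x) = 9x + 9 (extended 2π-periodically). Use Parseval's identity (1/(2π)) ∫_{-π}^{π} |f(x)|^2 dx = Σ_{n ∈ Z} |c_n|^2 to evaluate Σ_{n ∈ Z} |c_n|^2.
Σ |c_n|^2 = 27π^2 + 81

Expand and integrate term by term over [-π, π]:
  ∫ (9x)^2 dx = 81·(2π^3/3); ∫ 2·9·(9)·x dx = 0 (odd integrand); ∫ 9^2 dx = 81·2π.
So (1/(2π)) ∫_{-π}^{π} (9x + 9)^2 dx = 81π^2/3 + 81 = 27π^2 + 81.
Parseval ⇒ Σ |c_n|^2 = 27π^2 + 81.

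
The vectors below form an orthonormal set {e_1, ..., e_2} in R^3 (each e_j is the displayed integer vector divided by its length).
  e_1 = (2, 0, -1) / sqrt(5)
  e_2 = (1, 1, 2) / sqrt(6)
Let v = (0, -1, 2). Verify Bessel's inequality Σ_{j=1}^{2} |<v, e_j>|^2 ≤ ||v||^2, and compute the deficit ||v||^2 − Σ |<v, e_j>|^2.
Σ |<v, e_j>|^2 = 23/10; ||v||^2 = 5; deficit = 27/10

Write each e_j = u_j / sqrt(<u_j, u_j>) where u_j is the displayed integer vector. Then <v, e_j> = <v, u_j> / sqrt(<u_j, u_j>), so |<v, e_j>|^2 = <v, u_j>^2 / <u_j, u_j>.
Coefficients: <v, e_1> = -2/sqrt(5), <v, e_2> = 3/sqrt(6).
Square and sum: Σ |<v, e_j>|^2 = 23/10.
Compute ||v||^2 = v·v = 5.
Deficit = 5 − 23/10 = 27/10 ≥ 0, confirming Bessel's inequality. (The deficit equals ||v − Σ <v,e_j> e_j||^2, the squared distance from v to span{e_j}.)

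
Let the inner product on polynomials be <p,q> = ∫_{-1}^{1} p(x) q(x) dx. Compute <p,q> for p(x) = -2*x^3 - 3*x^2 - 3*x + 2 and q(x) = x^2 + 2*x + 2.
<p,q> = -22/15

Expand the product: p(x)·q(x) = -2*x^5 - 7*x^4 - 13*x^3 - 10*x^2 - 2*x + 4.
∫_{-1}^{1} of each monomial x^k gives [2/(k+1) if k even, 0 if k odd]. Integrating term-by-term (or equivalently evaluating the antiderivative F(x) = -x^6/3 - 7*x^5/5 - 13*x^4/4 - 10*x^3/3 - x^2 + 4*x at the endpoints):
  F(1) − F(−1) = -319/60 − (-77/20) = -22/15.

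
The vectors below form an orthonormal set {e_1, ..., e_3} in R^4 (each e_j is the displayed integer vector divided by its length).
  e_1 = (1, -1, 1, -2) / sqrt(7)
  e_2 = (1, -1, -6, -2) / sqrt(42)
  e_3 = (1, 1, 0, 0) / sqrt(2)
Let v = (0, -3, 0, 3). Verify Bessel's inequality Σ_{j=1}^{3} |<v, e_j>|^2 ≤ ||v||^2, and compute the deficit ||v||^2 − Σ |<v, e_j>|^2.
Σ |<v, e_j>|^2 = 6; ||v||^2 = 18; deficit = 12

Write each e_j = u_j / sqrt(<u_j, u_j>) where u_j is the displayed integer vector. Then <v, e_j> = <v, u_j> / sqrt(<u_j, u_j>), so |<v, e_j>|^2 = <v, u_j>^2 / <u_j, u_j>.
Coefficients: <v, e_1> = -3/sqrt(7), <v, e_2> = -3/sqrt(42), <v, e_3> = -3/sqrt(2).
Square and sum: Σ |<v, e_j>|^2 = 6.
Compute ||v||^2 = v·v = 18.
Deficit = 18 − 6 = 12 ≥ 0, confirming Bessel's inequality. (The deficit equals ||v − Σ <v,e_j> e_j||^2, the squared distance from v to span{e_j}.)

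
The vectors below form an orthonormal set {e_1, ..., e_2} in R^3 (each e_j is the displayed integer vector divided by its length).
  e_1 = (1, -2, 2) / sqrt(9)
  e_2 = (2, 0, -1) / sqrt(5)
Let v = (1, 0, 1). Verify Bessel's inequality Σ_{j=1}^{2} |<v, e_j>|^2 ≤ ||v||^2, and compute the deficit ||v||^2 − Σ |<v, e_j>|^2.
Σ |<v, e_j>|^2 = 6/5; ||v||^2 = 2; deficit = 4/5

Write each e_j = u_j / sqrt(<u_j, u_j>) where u_j is the displayed integer vector. Then <v, e_j> = <v, u_j> / sqrt(<u_j, u_j>), so |<v, e_j>|^2 = <v, u_j>^2 / <u_j, u_j>.
Coefficients: <v, e_1> = 3/sqrt(9), <v, e_2> = 1/sqrt(5).
Square and sum: Σ |<v, e_j>|^2 = 6/5.
Compute ||v||^2 = v·v = 2.
Deficit = 2 − 6/5 = 4/5 ≥ 0, confirming Bessel's inequality. (The deficit equals ||v − Σ <v,e_j> e_j||^2, the squared distance from v to span{e_j}.)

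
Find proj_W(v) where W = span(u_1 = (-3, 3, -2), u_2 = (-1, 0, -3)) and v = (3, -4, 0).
proj_W(v) = (426/139, -549/139, -3/139)

Set up U = [u_1 | ... | u_2] ∈ R^(3×2). The projector onto W = col(U) is P = U (U^T U)^(-1) U^T.
Compute U^T U =
  [22, 9]
  [9, 10],
and U^T v = (-21, -3).
Solve U^T U · c = U^T v for the coefficients: c = (-183/139, 123/139). The projection is proj_W(v) = U c.
Check: (v - proj_W(v)) · u_1 = 0  (should be 0).
Check: (v - proj_W(v)) · u_2 = 0  (should be 0).
Result: proj_W(v) = (426/139, -549/139, -3/139).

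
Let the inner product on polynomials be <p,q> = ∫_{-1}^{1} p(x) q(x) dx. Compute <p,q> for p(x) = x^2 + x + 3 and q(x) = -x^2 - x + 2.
<p,q> = 154/15

Expand the product: p(x)·q(x) = -x^4 - 2*x^3 - 2*x^2 - x + 6.
∫_{-1}^{1} of each monomial x^k gives [2/(k+1) if k even, 0 if k odd]. Integrating term-by-term (or equivalently evaluating the antiderivative F(x) = -x^5/5 - x^4/2 - 2*x^3/3 - x^2/2 + 6*x at the endpoints):
  F(1) − F(−1) = 62/15 − (-92/15) = 154/15.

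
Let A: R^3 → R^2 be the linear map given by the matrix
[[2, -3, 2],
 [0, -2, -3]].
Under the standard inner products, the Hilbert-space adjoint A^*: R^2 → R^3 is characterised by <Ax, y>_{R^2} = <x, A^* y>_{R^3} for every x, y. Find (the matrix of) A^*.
A^* = A^T =
[[2, 0],
 [-3, -2],
 [2, -3]]

For real matrices with standard dot products, the defining identity <Ax, y> = <x, A^* y> gives (Ax)^T y = x^T (A^*) y, i.e. x^T A^T y = x^T (A^*) y. Since this holds for all x, y, we must have A^* = A^T. Therefore
A^* =
[[2, 0],
 [-3, -2],
 [2, -3]].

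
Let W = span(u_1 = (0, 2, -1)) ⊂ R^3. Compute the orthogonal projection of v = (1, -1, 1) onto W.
proj_W(v) = (0, -6/5, 3/5)

Set up U = [u_1 | ... | u_1] ∈ R^(3×1). The projector onto W = col(U) is P = U (U^T U)^(-1) U^T.
Compute U^T U =
  [5],
and U^T v = (-3).
Solve U^T U · c = U^T v for the coefficients: c = (-3/5). The projection is proj_W(v) = U c.
Check: (v - proj_W(v)) · u_1 = 0  (should be 0).
Result: proj_W(v) = (0, -6/5, 3/5).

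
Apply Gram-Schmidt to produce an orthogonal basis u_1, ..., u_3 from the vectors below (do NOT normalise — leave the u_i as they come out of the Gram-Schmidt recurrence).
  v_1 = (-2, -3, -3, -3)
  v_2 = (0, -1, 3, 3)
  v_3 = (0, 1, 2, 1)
Orthogonal basis:
  u_1 = (-2, -3, -3, -3)
  u_2 = (-30/31, -76/31, 48/31, 48/31)
  u_3 = (-54/91, 27/91, 50/91, -41/91)

Apply the Gram-Schmidt recurrence
  u_1 = v_1
  u_i = v_i − Σ_{j<i} ((v_i · u_j) / (u_j · u_j)) · u_j.

Step by step this gives:
  u_1 = (-2, -3, -3, -3)
  u_2 = (-30/31, -76/31, 48/31, 48/31)
  u_3 = (-54/91, 27/91, 50/91, -41/91)

Orthogonality check:
  u_2 · u_1 = 0 (should be 0)
  u_3 · u_1 = 0 (should be 0)
  u_3 · u_2 = 0 (should be 0)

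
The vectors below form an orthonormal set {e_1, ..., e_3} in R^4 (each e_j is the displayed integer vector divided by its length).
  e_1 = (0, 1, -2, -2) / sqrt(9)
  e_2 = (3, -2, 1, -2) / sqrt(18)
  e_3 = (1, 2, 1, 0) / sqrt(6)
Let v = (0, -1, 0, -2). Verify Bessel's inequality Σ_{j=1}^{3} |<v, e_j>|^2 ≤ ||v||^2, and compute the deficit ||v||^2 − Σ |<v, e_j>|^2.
Σ |<v, e_j>|^2 = 11/3; ||v||^2 = 5; deficit = 4/3

Write each e_j = u_j / sqrt(<u_j, u_j>) where u_j is the displayed integer vector. Then <v, e_j> = <v, u_j> / sqrt(<u_j, u_j>), so |<v, e_j>|^2 = <v, u_j>^2 / <u_j, u_j>.
Coefficients: <v, e_1> = 3/sqrt(9), <v, e_2> = 6/sqrt(18), <v, e_3> = -2/sqrt(6).
Square and sum: Σ |<v, e_j>|^2 = 11/3.
Compute ||v||^2 = v·v = 5.
Deficit = 5 − 11/3 = 4/3 ≥ 0, confirming Bessel's inequality. (The deficit equals ||v − Σ <v,e_j> e_j||^2, the squared distance from v to span{e_j}.)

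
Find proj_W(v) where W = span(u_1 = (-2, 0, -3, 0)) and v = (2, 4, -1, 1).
proj_W(v) = (2/13, 0, 3/13, 0)

Set up U = [u_1 | ... | u_1] ∈ R^(4×1). The projector onto W = col(U) is P = U (U^T U)^(-1) U^T.
Compute U^T U =
  [13],
and U^T v = (-1).
Solve U^T U · c = U^T v for the coefficients: c = (-1/13). The projection is proj_W(v) = U c.
Check: (v - proj_W(v)) · u_1 = 0  (should be 0).
Result: proj_W(v) = (2/13, 0, 3/13, 0).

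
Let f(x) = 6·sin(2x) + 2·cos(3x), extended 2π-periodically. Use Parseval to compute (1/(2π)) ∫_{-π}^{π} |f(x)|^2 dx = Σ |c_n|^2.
Σ |c_n|^2 = 20

Expand |f|^2 and use orthogonality of {sin(nx), cos(mx)} on [-π, π]:
  ∫_{-π}^{π} sin(nx)^2 dx = π, ∫ cos(mx)^2 dx = π, and cross terms integrate to 0.
So ∫_{-π}^{π} f(x)^2 dx = 6^2 · π + 2^2 · π = (36 + 4)π.
Divide by 2π: (36 + 4)/2 = 20.
By Parseval, this equals Σ |c_n|^2.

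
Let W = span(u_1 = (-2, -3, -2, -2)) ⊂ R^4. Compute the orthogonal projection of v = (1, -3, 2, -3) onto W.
proj_W(v) = (-6/7, -9/7, -6/7, -6/7)

Set up U = [u_1 | ... | u_1] ∈ R^(4×1). The projector onto W = col(U) is P = U (U^T U)^(-1) U^T.
Compute U^T U =
  [21],
and U^T v = (9).
Solve U^T U · c = U^T v for the coefficients: c = (3/7). The projection is proj_W(v) = U c.
Check: (v - proj_W(v)) · u_1 = 0  (should be 0).
Result: proj_W(v) = (-6/7, -9/7, -6/7, -6/7).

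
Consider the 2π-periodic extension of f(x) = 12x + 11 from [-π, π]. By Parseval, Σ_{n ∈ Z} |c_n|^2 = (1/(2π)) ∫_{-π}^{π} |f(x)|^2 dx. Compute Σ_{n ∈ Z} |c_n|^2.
Σ |c_n|^2 = 48π^2 + 121

Expand and integrate term by term over [-π, π]:
  ∫ (12x)^2 dx = 144·(2π^3/3); ∫ 2·12·(11)·x dx = 0 (odd integrand); ∫ 11^2 dx = 121·2π.
So (1/(2π)) ∫_{-π}^{π} (12x + 11)^2 dx = 144π^2/3 + 121 = 48π^2 + 121.
Parseval ⇒ Σ |c_n|^2 = 48π^2 + 121.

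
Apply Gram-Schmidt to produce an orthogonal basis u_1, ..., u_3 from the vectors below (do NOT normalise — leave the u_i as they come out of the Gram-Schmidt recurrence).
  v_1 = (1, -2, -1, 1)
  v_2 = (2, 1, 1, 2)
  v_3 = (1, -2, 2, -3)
Orthogonal basis:
  u_1 = (1, -2, -1, 1)
  u_2 = (13/7, 9/7, 8/7, 13/7)
  u_3 = (121/69, -34/23, 170/69, -155/69)

Apply the Gram-Schmidt recurrence
  u_1 = v_1
  u_i = v_i − Σ_{j<i} ((v_i · u_j) / (u_j · u_j)) · u_j.

Step by step this gives:
  u_1 = (1, -2, -1, 1)
  u_2 = (13/7, 9/7, 8/7, 13/7)
  u_3 = (121/69, -34/23, 170/69, -155/69)

Orthogonality check:
  u_2 · u_1 = 0 (should be 0)
  u_3 · u_1 = 0 (should be 0)
  u_3 · u_2 = 0 (should be 0)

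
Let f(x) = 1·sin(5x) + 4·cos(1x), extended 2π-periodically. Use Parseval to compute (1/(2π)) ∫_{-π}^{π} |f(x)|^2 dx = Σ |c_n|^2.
Σ |c_n|^2 = 17/2

Expand |f|^2 and use orthogonality of {sin(nx), cos(mx)} on [-π, π]:
  ∫_{-π}^{π} sin(nx)^2 dx = π, ∫ cos(mx)^2 dx = π, and cross terms integrate to 0.
So ∫_{-π}^{π} f(x)^2 dx = 1^2 · π + 4^2 · π = (1 + 16)π.
Divide by 2π: (1 + 16)/2 = 17/2.
By Parseval, this equals Σ |c_n|^2.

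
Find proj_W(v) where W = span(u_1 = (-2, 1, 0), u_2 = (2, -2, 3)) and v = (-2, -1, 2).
proj_W(v) = (-74/49, -1/49, 114/49)

Set up U = [u_1 | ... | u_2] ∈ R^(3×2). The projector onto W = col(U) is P = U (U^T U)^(-1) U^T.
Compute U^T U =
  [5, -6]
  [-6, 17],
and U^T v = (3, 4).
Solve U^T U · c = U^T v for the coefficients: c = (75/49, 38/49). The projection is proj_W(v) = U c.
Check: (v - proj_W(v)) · u_1 = 0  (should be 0).
Check: (v - proj_W(v)) · u_2 = 0  (should be 0).
Result: proj_W(v) = (-74/49, -1/49, 114/49).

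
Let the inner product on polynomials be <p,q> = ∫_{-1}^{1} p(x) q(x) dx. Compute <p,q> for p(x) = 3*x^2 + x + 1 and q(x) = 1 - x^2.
<p,q> = 32/15

Expand the product: p(x)·q(x) = -3*x^4 - x^3 + 2*x^2 + x + 1.
∫_{-1}^{1} of each monomial x^k gives [2/(k+1) if k even, 0 if k odd]. Integrating term-by-term (or equivalently evaluating the antiderivative F(x) = -3*x^5/5 - x^4/4 + 2*x^3/3 + x^2/2 + x at the endpoints):
  F(1) − F(−1) = 79/60 − (-49/60) = 32/15.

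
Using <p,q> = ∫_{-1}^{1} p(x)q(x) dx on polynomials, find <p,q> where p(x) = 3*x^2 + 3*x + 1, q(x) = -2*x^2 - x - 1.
<p,q> = -146/15

Expand the product: p(x)·q(x) = -6*x^4 - 9*x^3 - 8*x^2 - 4*x - 1.
∫_{-1}^{1} of each monomial x^k gives [2/(k+1) if k even, 0 if k odd]. Integrating term-by-term (or equivalently evaluating the antiderivative F(x) = -6*x^5/5 - 9*x^4/4 - 8*x^3/3 - 2*x^2 - x at the endpoints):
  F(1) − F(−1) = -547/60 − (37/60) = -146/15.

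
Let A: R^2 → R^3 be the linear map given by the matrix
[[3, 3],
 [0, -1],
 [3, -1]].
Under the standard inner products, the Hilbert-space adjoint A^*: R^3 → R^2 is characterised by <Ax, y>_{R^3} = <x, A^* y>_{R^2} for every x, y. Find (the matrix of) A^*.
A^* = A^T =
[[3, 0, 3],
 [3, -1, -1]]

For real matrices with standard dot products, the defining identity <Ax, y> = <x, A^* y> gives (Ax)^T y = x^T (A^*) y, i.e. x^T A^T y = x^T (A^*) y. Since this holds for all x, y, we must have A^* = A^T. Therefore
A^* =
[[3, 0, 3],
 [3, -1, -1]].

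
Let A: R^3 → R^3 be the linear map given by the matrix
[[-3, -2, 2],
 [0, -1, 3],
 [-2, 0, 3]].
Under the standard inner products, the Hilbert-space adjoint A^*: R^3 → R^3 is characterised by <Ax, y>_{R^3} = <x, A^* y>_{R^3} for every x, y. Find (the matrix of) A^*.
A^* = A^T =
[[-3, 0, -2],
 [-2, -1, 0],
 [2, 3, 3]]

For real matrices with standard dot products, the defining identity <Ax, y> = <x, A^* y> gives (Ax)^T y = x^T (A^*) y, i.e. x^T A^T y = x^T (A^*) y. Since this holds for all x, y, we must have A^* = A^T. Therefore
A^* =
[[-3, 0, -2],
 [-2, -1, 0],
 [2, 3, 3]].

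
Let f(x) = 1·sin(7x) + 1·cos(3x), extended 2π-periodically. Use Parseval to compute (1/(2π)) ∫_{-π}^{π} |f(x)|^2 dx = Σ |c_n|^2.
Σ |c_n|^2 = 1

Expand |f|^2 and use orthogonality of {sin(nx), cos(mx)} on [-π, π]:
  ∫_{-π}^{π} sin(nx)^2 dx = π, ∫ cos(mx)^2 dx = π, and cross terms integrate to 0.
So ∫_{-π}^{π} f(x)^2 dx = 1^2 · π + 1^2 · π = (1 + 1)π.
Divide by 2π: (1 + 1)/2 = 1.
By Parseval, this equals Σ |c_n|^2.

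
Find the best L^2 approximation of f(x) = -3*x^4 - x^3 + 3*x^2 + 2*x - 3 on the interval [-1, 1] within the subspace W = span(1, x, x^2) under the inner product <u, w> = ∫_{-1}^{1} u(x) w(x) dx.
g(x) = 3*x^2/7 + 7*x/5 - 96/35

The best approximation g ∈ W is the orthogonal projection of f onto W. Writing g = a_0 + a_1 x + a_2 x^2, the coefficients solve the normal equations G · a = b where
  G_{ij} = <φ_i, φ_j> and b_i = <f, φ_i>, with φ_0 = 1, φ_1 = x, φ_2 = x^2.
G =
  [2, 0, 2/3]
  [0, 2/3, 0]
  [2/3, 0, 2/5],
b = (-26/5, 14/15, -58/35).
Solving gives a_0 = -96/35, a_1 = 7/5, a_2 = 3/7, so
  g(x) = 3*x^2/7 + 7*x/5 - 96/35.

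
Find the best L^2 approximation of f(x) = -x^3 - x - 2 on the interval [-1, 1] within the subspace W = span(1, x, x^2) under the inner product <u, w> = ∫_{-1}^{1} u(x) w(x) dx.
g(x) = -8*x/5 - 2

The best approximation g ∈ W is the orthogonal projection of f onto W. Writing g = a_0 + a_1 x + a_2 x^2, the coefficients solve the normal equations G · a = b where
  G_{ij} = <φ_i, φ_j> and b_i = <f, φ_i>, with φ_0 = 1, φ_1 = x, φ_2 = x^2.
G =
  [2, 0, 2/3]
  [0, 2/3, 0]
  [2/3, 0, 2/5],
b = (-4, -16/15, -4/3).
Solving gives a_0 = -2, a_1 = -8/5, a_2 = 0, so
  g(x) = -8*x/5 - 2.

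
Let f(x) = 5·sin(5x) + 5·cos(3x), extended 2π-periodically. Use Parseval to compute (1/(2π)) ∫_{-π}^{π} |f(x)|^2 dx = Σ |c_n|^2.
Σ |c_n|^2 = 25

Expand |f|^2 and use orthogonality of {sin(nx), cos(mx)} on [-π, π]:
  ∫_{-π}^{π} sin(nx)^2 dx = π, ∫ cos(mx)^2 dx = π, and cross terms integrate to 0.
So ∫_{-π}^{π} f(x)^2 dx = 5^2 · π + 5^2 · π = (25 + 25)π.
Divide by 2π: (25 + 25)/2 = 25.
By Parseval, this equals Σ |c_n|^2.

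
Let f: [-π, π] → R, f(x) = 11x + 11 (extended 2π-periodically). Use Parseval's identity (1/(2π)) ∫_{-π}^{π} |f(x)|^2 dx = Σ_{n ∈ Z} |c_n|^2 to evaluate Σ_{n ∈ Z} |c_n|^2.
Σ |c_n|^2 = 121π^2/3 + 121

Expand and integrate term by term over [-π, π]:
  ∫ (11x)^2 dx = 121·(2π^3/3); ∫ 2·11·(11)·x dx = 0 (odd integrand); ∫ 11^2 dx = 121·2π.
So (1/(2π)) ∫_{-π}^{π} (11x + 11)^2 dx = 121π^2/3 + 121 = 121π^2/3 + 121.
Parseval ⇒ Σ |c_n|^2 = 121π^2/3 + 121.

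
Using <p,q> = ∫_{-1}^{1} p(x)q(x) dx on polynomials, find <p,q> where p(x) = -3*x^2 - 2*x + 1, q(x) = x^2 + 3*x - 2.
<p,q> = -68/15

Expand the product: p(x)·q(x) = -3*x^4 - 11*x^3 + x^2 + 7*x - 2.
∫_{-1}^{1} of each monomial x^k gives [2/(k+1) if k even, 0 if k odd]. Integrating term-by-term (or equivalently evaluating the antiderivative F(x) = -3*x^5/5 - 11*x^4/4 + x^3/3 + 7*x^2/2 - 2*x at the endpoints):
  F(1) − F(−1) = -91/60 − (181/60) = -68/15.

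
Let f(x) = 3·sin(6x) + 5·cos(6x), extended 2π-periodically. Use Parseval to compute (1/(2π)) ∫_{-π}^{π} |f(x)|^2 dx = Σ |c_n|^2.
Σ |c_n|^2 = 17

Expand |f|^2 and use orthogonality of {sin(nx), cos(mx)} on [-π, π]:
  ∫_{-π}^{π} sin(nx)^2 dx = π, ∫ cos(mx)^2 dx = π, and cross terms integrate to 0.
So ∫_{-π}^{π} f(x)^2 dx = 3^2 · π + 5^2 · π = (9 + 25)π.
Divide by 2π: (9 + 25)/2 = 17.
By Parseval, this equals Σ |c_n|^2.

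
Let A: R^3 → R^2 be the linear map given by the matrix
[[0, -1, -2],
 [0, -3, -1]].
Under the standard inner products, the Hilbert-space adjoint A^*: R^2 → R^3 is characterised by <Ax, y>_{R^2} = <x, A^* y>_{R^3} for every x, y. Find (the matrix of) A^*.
A^* = A^T =
[[0, 0],
 [-1, -3],
 [-2, -1]]

For real matrices with standard dot products, the defining identity <Ax, y> = <x, A^* y> gives (Ax)^T y = x^T (A^*) y, i.e. x^T A^T y = x^T (A^*) y. Since this holds for all x, y, we must have A^* = A^T. Therefore
A^* =
[[0, 0],
 [-1, -3],
 [-2, -1]].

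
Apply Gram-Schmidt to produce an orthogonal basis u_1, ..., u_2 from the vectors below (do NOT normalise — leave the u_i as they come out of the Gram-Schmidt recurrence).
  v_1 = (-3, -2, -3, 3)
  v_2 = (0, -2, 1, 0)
Orthogonal basis:
  u_1 = (-3, -2, -3, 3)
  u_2 = (3/31, -60/31, 34/31, -3/31)

Apply the Gram-Schmidt recurrence
  u_1 = v_1
  u_i = v_i − Σ_{j<i} ((v_i · u_j) / (u_j · u_j)) · u_j.

Step by step this gives:
  u_1 = (-3, -2, -3, 3)
  u_2 = (3/31, -60/31, 34/31, -3/31)

Orthogonality check:
  u_2 · u_1 = 0 (should be 0)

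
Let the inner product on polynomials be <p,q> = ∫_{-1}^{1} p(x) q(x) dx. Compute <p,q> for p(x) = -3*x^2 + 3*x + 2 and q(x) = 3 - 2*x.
<p,q> = 2

Expand the product: p(x)·q(x) = 6*x^3 - 15*x^2 + 5*x + 6.
∫_{-1}^{1} of each monomial x^k gives [2/(k+1) if k even, 0 if k odd]. Integrating term-by-term (or equivalently evaluating the antiderivative F(x) = 3*x^4/2 - 5*x^3 + 5*x^2/2 + 6*x at the endpoints):
  F(1) − F(−1) = 5 − (3) = 2.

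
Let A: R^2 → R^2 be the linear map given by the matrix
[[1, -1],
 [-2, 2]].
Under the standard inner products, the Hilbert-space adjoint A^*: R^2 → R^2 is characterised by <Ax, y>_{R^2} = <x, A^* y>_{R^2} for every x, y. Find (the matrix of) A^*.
A^* = A^T =
[[1, -2],
 [-1, 2]]

For real matrices with standard dot products, the defining identity <Ax, y> = <x, A^* y> gives (Ax)^T y = x^T (A^*) y, i.e. x^T A^T y = x^T (A^*) y. Since this holds for all x, y, we must have A^* = A^T. Therefore
A^* =
[[1, -2],
 [-1, 2]].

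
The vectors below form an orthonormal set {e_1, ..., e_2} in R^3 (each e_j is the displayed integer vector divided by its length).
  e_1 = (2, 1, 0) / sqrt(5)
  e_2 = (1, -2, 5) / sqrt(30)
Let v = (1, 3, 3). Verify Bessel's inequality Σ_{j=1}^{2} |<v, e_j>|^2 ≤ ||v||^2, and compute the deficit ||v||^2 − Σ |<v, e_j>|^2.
Σ |<v, e_j>|^2 = 25/3; ||v||^2 = 19; deficit = 32/3

Write each e_j = u_j / sqrt(<u_j, u_j>) where u_j is the displayed integer vector. Then <v, e_j> = <v, u_j> / sqrt(<u_j, u_j>), so |<v, e_j>|^2 = <v, u_j>^2 / <u_j, u_j>.
Coefficients: <v, e_1> = 5/sqrt(5), <v, e_2> = 10/sqrt(30).
Square and sum: Σ |<v, e_j>|^2 = 25/3.
Compute ||v||^2 = v·v = 19.
Deficit = 19 − 25/3 = 32/3 ≥ 0, confirming Bessel's inequality. (The deficit equals ||v − Σ <v,e_j> e_j||^2, the squared distance from v to span{e_j}.)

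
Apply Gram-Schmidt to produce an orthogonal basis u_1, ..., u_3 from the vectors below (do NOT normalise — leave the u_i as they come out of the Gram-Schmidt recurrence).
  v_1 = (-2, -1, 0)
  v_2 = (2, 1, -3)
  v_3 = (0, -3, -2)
Orthogonal basis:
  u_1 = (-2, -1, 0)
  u_2 = (0, 0, -3)
  u_3 = (6/5, -12/5, 0)

Apply the Gram-Schmidt recurrence
  u_1 = v_1
  u_i = v_i − Σ_{j<i} ((v_i · u_j) / (u_j · u_j)) · u_j.

Step by step this gives:
  u_1 = (-2, -1, 0)
  u_2 = (0, 0, -3)
  u_3 = (6/5, -12/5, 0)

Orthogonality check:
  u_2 · u_1 = 0 (should be 0)
  u_3 · u_1 = 0 (should be 0)
  u_3 · u_2 = 0 (should be 0)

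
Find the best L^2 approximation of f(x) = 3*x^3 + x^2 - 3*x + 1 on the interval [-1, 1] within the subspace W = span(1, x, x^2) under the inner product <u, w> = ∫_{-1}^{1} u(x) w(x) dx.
g(x) = x^2 - 6*x/5 + 1

The best approximation g ∈ W is the orthogonal projection of f onto W. Writing g = a_0 + a_1 x + a_2 x^2, the coefficients solve the normal equations G · a = b where
  G_{ij} = <φ_i, φ_j> and b_i = <f, φ_i>, with φ_0 = 1, φ_1 = x, φ_2 = x^2.
G =
  [2, 0, 2/3]
  [0, 2/3, 0]
  [2/3, 0, 2/5],
b = (8/3, -4/5, 16/15).
Solving gives a_0 = 1, a_1 = -6/5, a_2 = 1, so
  g(x) = x^2 - 6*x/5 + 1.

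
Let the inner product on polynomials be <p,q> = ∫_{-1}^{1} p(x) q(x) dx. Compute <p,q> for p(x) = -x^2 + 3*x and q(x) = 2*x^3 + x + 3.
<p,q> = 12/5

Expand the product: p(x)·q(x) = -2*x^5 + 6*x^4 - x^3 + 9*x.
∫_{-1}^{1} of each monomial x^k gives [2/(k+1) if k even, 0 if k odd]. Integrating term-by-term (or equivalently evaluating the antiderivative F(x) = -x^6/3 + 6*x^5/5 - x^4/4 + 9*x^2/2 at the endpoints):
  F(1) − F(−1) = 307/60 − (163/60) = 12/5.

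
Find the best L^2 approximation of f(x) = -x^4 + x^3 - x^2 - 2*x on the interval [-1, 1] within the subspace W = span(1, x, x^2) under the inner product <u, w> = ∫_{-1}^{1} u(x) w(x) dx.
g(x) = -13*x^2/7 - 7*x/5 + 3/35

The best approximation g ∈ W is the orthogonal projection of f onto W. Writing g = a_0 + a_1 x + a_2 x^2, the coefficients solve the normal equations G · a = b where
  G_{ij} = <φ_i, φ_j> and b_i = <f, φ_i>, with φ_0 = 1, φ_1 = x, φ_2 = x^2.
G =
  [2, 0, 2/3]
  [0, 2/3, 0]
  [2/3, 0, 2/5],
b = (-16/15, -14/15, -24/35).
Solving gives a_0 = 3/35, a_1 = -7/5, a_2 = -13/7, so
  g(x) = -13*x^2/7 - 7*x/5 + 3/35.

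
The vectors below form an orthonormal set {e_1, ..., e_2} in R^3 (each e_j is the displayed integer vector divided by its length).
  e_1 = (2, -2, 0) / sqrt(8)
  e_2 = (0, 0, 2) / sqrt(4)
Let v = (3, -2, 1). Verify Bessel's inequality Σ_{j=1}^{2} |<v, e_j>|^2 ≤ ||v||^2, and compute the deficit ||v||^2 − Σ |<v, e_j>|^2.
Σ |<v, e_j>|^2 = 27/2; ||v||^2 = 14; deficit = 1/2

Write each e_j = u_j / sqrt(<u_j, u_j>) where u_j is the displayed integer vector. Then <v, e_j> = <v, u_j> / sqrt(<u_j, u_j>), so |<v, e_j>|^2 = <v, u_j>^2 / <u_j, u_j>.
Coefficients: <v, e_1> = 10/sqrt(8), <v, e_2> = 2/sqrt(4).
Square and sum: Σ |<v, e_j>|^2 = 27/2.
Compute ||v||^2 = v·v = 14.
Deficit = 14 − 27/2 = 1/2 ≥ 0, confirming Bessel's inequality. (The deficit equals ||v − Σ <v,e_j> e_j||^2, the squared distance from v to span{e_j}.)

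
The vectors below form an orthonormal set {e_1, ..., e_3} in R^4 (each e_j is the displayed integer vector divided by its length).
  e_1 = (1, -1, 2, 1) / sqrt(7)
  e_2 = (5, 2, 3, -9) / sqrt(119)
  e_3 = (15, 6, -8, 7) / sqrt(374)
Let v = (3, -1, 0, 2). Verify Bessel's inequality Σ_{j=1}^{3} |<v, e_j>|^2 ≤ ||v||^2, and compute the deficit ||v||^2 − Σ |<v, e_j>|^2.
Σ |<v, e_j>|^2 = 283/22; ||v||^2 = 14; deficit = 25/22

Write each e_j = u_j / sqrt(<u_j, u_j>) where u_j is the displayed integer vector. Then <v, e_j> = <v, u_j> / sqrt(<u_j, u_j>), so |<v, e_j>|^2 = <v, u_j>^2 / <u_j, u_j>.
Coefficients: <v, e_1> = 6/sqrt(7), <v, e_2> = -5/sqrt(119), <v, e_3> = 53/sqrt(374).
Square and sum: Σ |<v, e_j>|^2 = 283/22.
Compute ||v||^2 = v·v = 14.
Deficit = 14 − 283/22 = 25/22 ≥ 0, confirming Bessel's inequality. (The deficit equals ||v − Σ <v,e_j> e_j||^2, the squared distance from v to span{e_j}.)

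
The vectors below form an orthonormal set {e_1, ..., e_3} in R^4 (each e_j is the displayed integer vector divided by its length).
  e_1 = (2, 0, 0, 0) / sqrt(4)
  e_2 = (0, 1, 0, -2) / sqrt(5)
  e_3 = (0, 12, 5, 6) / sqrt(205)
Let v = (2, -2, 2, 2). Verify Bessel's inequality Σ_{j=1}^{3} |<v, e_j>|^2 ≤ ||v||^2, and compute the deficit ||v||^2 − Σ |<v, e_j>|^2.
Σ |<v, e_j>|^2 = 460/41; ||v||^2 = 16; deficit = 196/41

Write each e_j = u_j / sqrt(<u_j, u_j>) where u_j is the displayed integer vector. Then <v, e_j> = <v, u_j> / sqrt(<u_j, u_j>), so |<v, e_j>|^2 = <v, u_j>^2 / <u_j, u_j>.
Coefficients: <v, e_1> = 4/sqrt(4), <v, e_2> = -6/sqrt(5), <v, e_3> = -2/sqrt(205).
Square and sum: Σ |<v, e_j>|^2 = 460/41.
Compute ||v||^2 = v·v = 16.
Deficit = 16 − 460/41 = 196/41 ≥ 0, confirming Bessel's inequality. (The deficit equals ||v − Σ <v,e_j> e_j||^2, the squared distance from v to span{e_j}.)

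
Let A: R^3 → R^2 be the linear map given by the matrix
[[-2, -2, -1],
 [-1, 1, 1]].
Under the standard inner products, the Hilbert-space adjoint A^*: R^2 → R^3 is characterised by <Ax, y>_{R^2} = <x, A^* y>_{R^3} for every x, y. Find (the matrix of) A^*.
A^* = A^T =
[[-2, -1],
 [-2, 1],
 [-1, 1]]

For real matrices with standard dot products, the defining identity <Ax, y> = <x, A^* y> gives (Ax)^T y = x^T (A^*) y, i.e. x^T A^T y = x^T (A^*) y. Since this holds for all x, y, we must have A^* = A^T. Therefore
A^* =
[[-2, -1],
 [-2, 1],
 [-1, 1]].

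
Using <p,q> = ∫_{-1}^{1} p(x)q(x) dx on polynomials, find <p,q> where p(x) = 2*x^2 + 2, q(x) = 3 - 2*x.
<p,q> = 16

Expand the product: p(x)·q(x) = -4*x^3 + 6*x^2 - 4*x + 6.
∫_{-1}^{1} of each monomial x^k gives [2/(k+1) if k even, 0 if k odd]. Integrating term-by-term (or equivalently evaluating the antiderivative F(x) = -x^4 + 2*x^3 - 2*x^2 + 6*x at the endpoints):
  F(1) − F(−1) = 5 − (-11) = 16.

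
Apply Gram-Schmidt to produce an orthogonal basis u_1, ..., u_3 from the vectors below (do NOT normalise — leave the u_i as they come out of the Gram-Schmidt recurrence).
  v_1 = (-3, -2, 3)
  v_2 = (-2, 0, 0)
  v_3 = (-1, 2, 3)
Orthogonal basis:
  u_1 = (-3, -2, 3)
  u_2 = (-13/11, 6/11, -9/11)
  u_3 = (0, 36/13, 24/13)

Apply the Gram-Schmidt recurrence
  u_1 = v_1
  u_i = v_i − Σ_{j<i} ((v_i · u_j) / (u_j · u_j)) · u_j.

Step by step this gives:
  u_1 = (-3, -2, 3)
  u_2 = (-13/11, 6/11, -9/11)
  u_3 = (0, 36/13, 24/13)

Orthogonality check:
  u_2 · u_1 = 0 (should be 0)
  u_3 · u_1 = 0 (should be 0)
  u_3 · u_2 = 0 (should be 0)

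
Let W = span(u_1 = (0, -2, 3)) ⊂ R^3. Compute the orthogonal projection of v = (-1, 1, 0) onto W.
proj_W(v) = (0, 4/13, -6/13)

Set up U = [u_1 | ... | u_1] ∈ R^(3×1). The projector onto W = col(U) is P = U (U^T U)^(-1) U^T.
Compute U^T U =
  [13],
and U^T v = (-2).
Solve U^T U · c = U^T v for the coefficients: c = (-2/13). The projection is proj_W(v) = U c.
Check: (v - proj_W(v)) · u_1 = 0  (should be 0).
Result: proj_W(v) = (0, 4/13, -6/13).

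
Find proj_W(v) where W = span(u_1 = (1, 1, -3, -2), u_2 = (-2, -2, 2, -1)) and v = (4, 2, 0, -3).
proj_W(v) = (162/131, 162/131, -330/131, -129/131)

Set up U = [u_1 | ... | u_2] ∈ R^(4×2). The projector onto W = col(U) is P = U (U^T U)^(-1) U^T.
Compute U^T U =
  [15, -8]
  [-8, 13],
and U^T v = (12, -9).
Solve U^T U · c = U^T v for the coefficients: c = (84/131, -39/131). The projection is proj_W(v) = U c.
Check: (v - proj_W(v)) · u_1 = 0  (should be 0).
Check: (v - proj_W(v)) · u_2 = 0  (should be 0).
Result: proj_W(v) = (162/131, 162/131, -330/131, -129/131).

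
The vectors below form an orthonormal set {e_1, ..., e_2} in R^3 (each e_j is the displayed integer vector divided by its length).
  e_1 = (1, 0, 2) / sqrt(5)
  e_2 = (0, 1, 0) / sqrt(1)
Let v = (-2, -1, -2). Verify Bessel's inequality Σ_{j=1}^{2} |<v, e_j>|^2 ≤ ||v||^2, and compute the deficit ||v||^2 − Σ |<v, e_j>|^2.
Σ |<v, e_j>|^2 = 41/5; ||v||^2 = 9; deficit = 4/5

Write each e_j = u_j / sqrt(<u_j, u_j>) where u_j is the displayed integer vector. Then <v, e_j> = <v, u_j> / sqrt(<u_j, u_j>), so |<v, e_j>|^2 = <v, u_j>^2 / <u_j, u_j>.
Coefficients: <v, e_1> = -6/sqrt(5), <v, e_2> = -1/sqrt(1).
Square and sum: Σ |<v, e_j>|^2 = 41/5.
Compute ||v||^2 = v·v = 9.
Deficit = 9 − 41/5 = 4/5 ≥ 0, confirming Bessel's inequality. (The deficit equals ||v − Σ <v,e_j> e_j||^2, the squared distance from v to span{e_j}.)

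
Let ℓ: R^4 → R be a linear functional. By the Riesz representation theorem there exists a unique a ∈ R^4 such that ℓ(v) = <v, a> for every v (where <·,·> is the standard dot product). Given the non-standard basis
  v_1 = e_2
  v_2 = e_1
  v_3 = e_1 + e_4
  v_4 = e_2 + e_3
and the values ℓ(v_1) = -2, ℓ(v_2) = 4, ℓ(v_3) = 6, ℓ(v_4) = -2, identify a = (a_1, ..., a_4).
a = (4, -2, 0, 2)

Write a = (a_1, ..., a_4) in the standard basis. For each basis vector v_i, ℓ(v_i) = <v_i, a> is a linear equation in the a_j's. Collect the n equations into a matrix system V a = ℓ, where row i of V is v_i (expressed in the standard basis). Since V is invertible (lower-triangular with 1s on the diagonal, up to permutation), solve by back-substitution:
  V =
[[0, 1, 0, 0],
 [1, 0, 0, 0],
 [1, 0, 0, 1],
 [0, 1, 1, 0]]
  V a = (-2, 4, 6, -2)
Solving gives a = (4, -2, 0, 2).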